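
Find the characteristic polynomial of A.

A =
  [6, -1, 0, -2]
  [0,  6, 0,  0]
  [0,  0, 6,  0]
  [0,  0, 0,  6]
x^4 - 24*x^3 + 216*x^2 - 864*x + 1296

Expanding det(x·I − A) (e.g. by cofactor expansion or by noting that A is similar to its Jordan form J, which has the same characteristic polynomial as A) gives
  χ_A(x) = x^4 - 24*x^3 + 216*x^2 - 864*x + 1296
which factors as (x - 6)^4. The eigenvalues (with algebraic multiplicities) are λ = 6 with multiplicity 4.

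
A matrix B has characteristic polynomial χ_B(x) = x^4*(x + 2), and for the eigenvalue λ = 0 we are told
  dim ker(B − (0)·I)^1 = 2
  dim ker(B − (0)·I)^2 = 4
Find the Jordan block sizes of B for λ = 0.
Block sizes for λ = 0: [2, 2]

From the dimensions of kernels of powers, the number of Jordan blocks of size at least j is d_j − d_{j−1} where d_j = dim ker(N^j) (with d_0 = 0). Computing the differences gives [2, 2].
The number of blocks of size exactly k is (#blocks of size ≥ k) − (#blocks of size ≥ k + 1), so the partition is: 2 block(s) of size 2.
In nonincreasing order the block sizes are [2, 2].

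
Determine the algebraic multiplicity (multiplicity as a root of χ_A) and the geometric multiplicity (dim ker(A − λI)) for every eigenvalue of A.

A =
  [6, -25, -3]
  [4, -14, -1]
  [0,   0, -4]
λ = -4: alg = 3, geom = 1

Step 1 — factor the characteristic polynomial to read off the algebraic multiplicities:
  χ_A(x) = (x + 4)^3

Step 2 — compute geometric multiplicities via the rank-nullity identity g(λ) = n − rank(A − λI):
  rank(A − (-4)·I) = 2, so dim ker(A − (-4)·I) = n − 2 = 1

Summary:
  λ = -4: algebraic multiplicity = 3, geometric multiplicity = 1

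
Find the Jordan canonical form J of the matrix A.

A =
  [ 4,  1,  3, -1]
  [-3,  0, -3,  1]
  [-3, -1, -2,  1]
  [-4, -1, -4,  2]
J_3(1) ⊕ J_1(1)

The characteristic polynomial is
  det(x·I − A) = x^4 - 4*x^3 + 6*x^2 - 4*x + 1 = (x - 1)^4

Eigenvalues and multiplicities (the geometric multiplicity of λ is n − rank(A − λI), which equals the number of Jordan blocks for λ):
  λ = 1: algebraic multiplicity = 4, geometric multiplicity = 2

Determining the block sizes for each eigenvalue:
  λ = 1: with am = 4 and gm = 2, the partition is not yet determined (e.g. several partitions of 4 into 2 parts exist). Let N = A − (1)·I. Computing rank(N^1) = 2, rank(N^2) = 1, rank(N^3) = 0; the number of blocks of size ≥ j is rank(N^{j−1}) − rank(N^j), giving [2, 1, 1]. So we have 1 block(s) of size 3, 1 block(s) of size 1 → block sizes [3, 1]

Assembling the blocks gives a Jordan form
J =
  [1, 1, 0, 0]
  [0, 1, 1, 0]
  [0, 0, 1, 0]
  [0, 0, 0, 1]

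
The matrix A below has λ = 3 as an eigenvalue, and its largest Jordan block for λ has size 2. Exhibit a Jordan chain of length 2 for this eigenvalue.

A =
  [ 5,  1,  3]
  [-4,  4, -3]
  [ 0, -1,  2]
A Jordan chain for λ = 3 of length 2:
v_1 = (1, 1, -1)ᵀ
v_2 = (0, 1, 0)ᵀ

Let N = A − (3)·I. We want v_2 with N^2 v_2 = 0 but N^1 v_2 ≠ 0; then v_{j-1} := N · v_j for j = 2, …, 2.

Pick v_2 = (0, 1, 0)ᵀ.
Then v_1 = N · v_2 = (1, 1, -1)ᵀ.

Sanity check: (A − (3)·I) v_1 = (0, 0, 0)ᵀ = 0. ✓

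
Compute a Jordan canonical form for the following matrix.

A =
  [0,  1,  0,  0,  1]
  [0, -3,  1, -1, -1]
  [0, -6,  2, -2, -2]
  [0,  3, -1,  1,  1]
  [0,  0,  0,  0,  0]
J_3(0) ⊕ J_1(0) ⊕ J_1(0)

The characteristic polynomial is
  det(x·I − A) = x^5

Eigenvalues and multiplicities (the geometric multiplicity of λ is n − rank(A − λI), which equals the number of Jordan blocks for λ):
  λ = 0: algebraic multiplicity = 5, geometric multiplicity = 3

Determining the block sizes for each eigenvalue:
  λ = 0: with am = 5 and gm = 3, the partition is not yet determined (e.g. several partitions of 5 into 3 parts exist). Let N = A − (0)·I. Computing rank(N^1) = 2, rank(N^2) = 1, rank(N^3) = 0; the number of blocks of size ≥ j is rank(N^{j−1}) − rank(N^j), giving [3, 1, 1]. So we have 1 block(s) of size 3, 2 block(s) of size 1 → block sizes [3, 1, 1]

Assembling the blocks gives a Jordan form
J =
  [0, 1, 0, 0, 0]
  [0, 0, 1, 0, 0]
  [0, 0, 0, 0, 0]
  [0, 0, 0, 0, 0]
  [0, 0, 0, 0, 0]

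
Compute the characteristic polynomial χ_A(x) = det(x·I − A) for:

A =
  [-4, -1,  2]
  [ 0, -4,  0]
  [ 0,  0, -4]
x^3 + 12*x^2 + 48*x + 64

Expanding det(x·I − A) (e.g. by cofactor expansion or by noting that A is similar to its Jordan form J, which has the same characteristic polynomial as A) gives
  χ_A(x) = x^3 + 12*x^2 + 48*x + 64
which factors as (x + 4)^3. The eigenvalues (with algebraic multiplicities) are λ = -4 with multiplicity 3.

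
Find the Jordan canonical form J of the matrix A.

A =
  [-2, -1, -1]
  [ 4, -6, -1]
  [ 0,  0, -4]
J_3(-4)

The characteristic polynomial is
  det(x·I − A) = x^3 + 12*x^2 + 48*x + 64 = (x + 4)^3

Eigenvalues and multiplicities (the geometric multiplicity of λ is n − rank(A − λI), which equals the number of Jordan blocks for λ):
  λ = -4: algebraic multiplicity = 3, geometric multiplicity = 1

Determining the block sizes for each eigenvalue:
  λ = -4: one block (gm = 1), so the single block has size am = 3 → block sizes [3]

Assembling the blocks gives a Jordan form
J =
  [-4,  1,  0]
  [ 0, -4,  1]
  [ 0,  0, -4]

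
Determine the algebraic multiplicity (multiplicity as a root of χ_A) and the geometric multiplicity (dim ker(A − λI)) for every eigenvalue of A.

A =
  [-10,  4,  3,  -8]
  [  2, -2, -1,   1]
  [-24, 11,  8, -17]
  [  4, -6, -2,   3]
λ = -4: alg = 1, geom = 1; λ = 1: alg = 3, geom = 2

Step 1 — factor the characteristic polynomial to read off the algebraic multiplicities:
  χ_A(x) = (x - 1)^3*(x + 4)

Step 2 — compute geometric multiplicities via the rank-nullity identity g(λ) = n − rank(A − λI):
  rank(A − (-4)·I) = 3, so dim ker(A − (-4)·I) = n − 3 = 1
  rank(A − (1)·I) = 2, so dim ker(A − (1)·I) = n − 2 = 2

Summary:
  λ = -4: algebraic multiplicity = 1, geometric multiplicity = 1
  λ = 1: algebraic multiplicity = 3, geometric multiplicity = 2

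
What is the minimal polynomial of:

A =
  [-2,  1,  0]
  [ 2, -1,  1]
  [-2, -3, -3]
x^3 + 6*x^2 + 12*x + 8

The characteristic polynomial is χ_A(x) = (x + 2)^3, so the eigenvalues are known. The minimal polynomial is
  m_A(x) = Π_λ (x − λ)^{k_λ}
where k_λ is the size of the *largest* Jordan block for λ (equivalently, the smallest k with (A − λI)^k v = 0 for every generalised eigenvector v of λ).

  λ = -2: largest Jordan block has size 3, contributing (x + 2)^3

So m_A(x) = (x + 2)^3 = x^3 + 6*x^2 + 12*x + 8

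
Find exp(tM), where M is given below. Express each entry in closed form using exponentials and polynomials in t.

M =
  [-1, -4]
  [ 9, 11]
e^{tM} =
  [-6*t*exp(5*t) + exp(5*t), -4*t*exp(5*t)]
  [9*t*exp(5*t), 6*t*exp(5*t) + exp(5*t)]

Strategy: write M = P · J · P⁻¹ where J is a Jordan canonical form, so e^{tM} = P · e^{tJ} · P⁻¹, and e^{tJ} can be computed block-by-block.

M has Jordan form
J =
  [5, 1]
  [0, 5]
(up to reordering of blocks).

Per-block formulas:
  For a 2×2 Jordan block J_2(5): exp(t · J_2(5)) = e^(5t)·(I + t·N), where N is the 2×2 nilpotent shift.

After assembling e^{tJ} and conjugating by P, we get:

e^{tM} =
  [-6*t*exp(5*t) + exp(5*t), -4*t*exp(5*t)]
  [9*t*exp(5*t), 6*t*exp(5*t) + exp(5*t)]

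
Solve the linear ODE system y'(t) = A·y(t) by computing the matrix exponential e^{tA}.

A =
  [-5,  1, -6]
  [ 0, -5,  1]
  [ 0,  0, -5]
e^{tA} =
  [exp(-5*t), t*exp(-5*t), t^2*exp(-5*t)/2 - 6*t*exp(-5*t)]
  [0, exp(-5*t), t*exp(-5*t)]
  [0, 0, exp(-5*t)]

Strategy: write A = P · J · P⁻¹ where J is a Jordan canonical form, so e^{tA} = P · e^{tJ} · P⁻¹, and e^{tJ} can be computed block-by-block.

A has Jordan form
J =
  [-5,  1,  0]
  [ 0, -5,  1]
  [ 0,  0, -5]
(up to reordering of blocks).

Per-block formulas:
  For a 3×3 Jordan block J_3(-5): exp(t · J_3(-5)) = e^(-5t)·(I + t·N + (t^2/2)·N^2), where N is the 3×3 nilpotent shift.

After assembling e^{tJ} and conjugating by P, we get:

e^{tA} =
  [exp(-5*t), t*exp(-5*t), t^2*exp(-5*t)/2 - 6*t*exp(-5*t)]
  [0, exp(-5*t), t*exp(-5*t)]
  [0, 0, exp(-5*t)]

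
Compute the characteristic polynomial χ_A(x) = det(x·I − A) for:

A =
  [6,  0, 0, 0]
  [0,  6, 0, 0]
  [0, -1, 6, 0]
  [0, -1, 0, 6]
x^4 - 24*x^3 + 216*x^2 - 864*x + 1296

Expanding det(x·I − A) (e.g. by cofactor expansion or by noting that A is similar to its Jordan form J, which has the same characteristic polynomial as A) gives
  χ_A(x) = x^4 - 24*x^3 + 216*x^2 - 864*x + 1296
which factors as (x - 6)^4. The eigenvalues (with algebraic multiplicities) are λ = 6 with multiplicity 4.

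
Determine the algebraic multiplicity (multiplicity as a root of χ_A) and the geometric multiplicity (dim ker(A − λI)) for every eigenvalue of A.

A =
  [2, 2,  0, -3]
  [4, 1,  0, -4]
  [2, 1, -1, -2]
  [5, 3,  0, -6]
λ = -1: alg = 4, geom = 2

Step 1 — factor the characteristic polynomial to read off the algebraic multiplicities:
  χ_A(x) = (x + 1)^4

Step 2 — compute geometric multiplicities via the rank-nullity identity g(λ) = n − rank(A − λI):
  rank(A − (-1)·I) = 2, so dim ker(A − (-1)·I) = n − 2 = 2

Summary:
  λ = -1: algebraic multiplicity = 4, geometric multiplicity = 2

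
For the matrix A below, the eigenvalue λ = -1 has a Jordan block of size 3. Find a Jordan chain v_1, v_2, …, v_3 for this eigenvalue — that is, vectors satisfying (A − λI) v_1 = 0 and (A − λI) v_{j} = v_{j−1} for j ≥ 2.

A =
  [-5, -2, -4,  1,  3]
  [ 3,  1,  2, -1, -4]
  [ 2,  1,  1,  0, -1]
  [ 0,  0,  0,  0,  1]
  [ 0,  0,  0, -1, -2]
A Jordan chain for λ = -1 of length 3:
v_1 = (2, -2, -1, 0, 0)ᵀ
v_2 = (-4, 3, 2, 0, 0)ᵀ
v_3 = (1, 0, 0, 0, 0)ᵀ

Let N = A − (-1)·I. We want v_3 with N^3 v_3 = 0 but N^2 v_3 ≠ 0; then v_{j-1} := N · v_j for j = 3, …, 2.

Pick v_3 = (1, 0, 0, 0, 0)ᵀ.
Then v_2 = N · v_3 = (-4, 3, 2, 0, 0)ᵀ.
Then v_1 = N · v_2 = (2, -2, -1, 0, 0)ᵀ.

Sanity check: (A − (-1)·I) v_1 = (0, 0, 0, 0, 0)ᵀ = 0. ✓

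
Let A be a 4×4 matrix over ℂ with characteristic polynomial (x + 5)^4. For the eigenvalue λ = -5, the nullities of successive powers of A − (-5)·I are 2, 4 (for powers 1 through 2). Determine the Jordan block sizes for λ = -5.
Block sizes for λ = -5: [2, 2]

From the dimensions of kernels of powers, the number of Jordan blocks of size at least j is d_j − d_{j−1} where d_j = dim ker(N^j) (with d_0 = 0). Computing the differences gives [2, 2].
The number of blocks of size exactly k is (#blocks of size ≥ k) − (#blocks of size ≥ k + 1), so the partition is: 2 block(s) of size 2.
In nonincreasing order the block sizes are [2, 2].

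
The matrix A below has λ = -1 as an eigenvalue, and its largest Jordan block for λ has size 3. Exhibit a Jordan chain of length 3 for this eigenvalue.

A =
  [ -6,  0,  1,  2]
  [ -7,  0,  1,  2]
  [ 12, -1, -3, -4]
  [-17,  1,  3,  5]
A Jordan chain for λ = -1 of length 3:
v_1 = (3, 6, -9, 12)ᵀ
v_2 = (-5, -7, 12, -17)ᵀ
v_3 = (1, 0, 0, 0)ᵀ

Let N = A − (-1)·I. We want v_3 with N^3 v_3 = 0 but N^2 v_3 ≠ 0; then v_{j-1} := N · v_j for j = 3, …, 2.

Pick v_3 = (1, 0, 0, 0)ᵀ.
Then v_2 = N · v_3 = (-5, -7, 12, -17)ᵀ.
Then v_1 = N · v_2 = (3, 6, -9, 12)ᵀ.

Sanity check: (A − (-1)·I) v_1 = (0, 0, 0, 0)ᵀ = 0. ✓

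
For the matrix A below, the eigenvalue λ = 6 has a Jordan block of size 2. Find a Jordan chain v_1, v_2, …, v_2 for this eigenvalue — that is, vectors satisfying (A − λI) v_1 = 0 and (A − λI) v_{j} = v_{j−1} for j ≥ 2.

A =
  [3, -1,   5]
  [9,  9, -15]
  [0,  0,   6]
A Jordan chain for λ = 6 of length 2:
v_1 = (-3, 9, 0)ᵀ
v_2 = (1, 0, 0)ᵀ

Let N = A − (6)·I. We want v_2 with N^2 v_2 = 0 but N^1 v_2 ≠ 0; then v_{j-1} := N · v_j for j = 2, …, 2.

Pick v_2 = (1, 0, 0)ᵀ.
Then v_1 = N · v_2 = (-3, 9, 0)ᵀ.

Sanity check: (A − (6)·I) v_1 = (0, 0, 0)ᵀ = 0. ✓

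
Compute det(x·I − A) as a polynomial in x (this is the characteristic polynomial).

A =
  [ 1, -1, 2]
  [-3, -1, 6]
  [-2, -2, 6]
x^3 - 6*x^2 + 12*x - 8

Expanding det(x·I − A) (e.g. by cofactor expansion or by noting that A is similar to its Jordan form J, which has the same characteristic polynomial as A) gives
  χ_A(x) = x^3 - 6*x^2 + 12*x - 8
which factors as (x - 2)^3. The eigenvalues (with algebraic multiplicities) are λ = 2 with multiplicity 3.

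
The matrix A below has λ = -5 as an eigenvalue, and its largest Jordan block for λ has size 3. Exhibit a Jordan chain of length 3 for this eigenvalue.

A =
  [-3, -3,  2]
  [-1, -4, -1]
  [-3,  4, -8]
A Jordan chain for λ = -5 of length 3:
v_1 = (1, 0, -1)ᵀ
v_2 = (2, -1, -3)ᵀ
v_3 = (1, 0, 0)ᵀ

Let N = A − (-5)·I. We want v_3 with N^3 v_3 = 0 but N^2 v_3 ≠ 0; then v_{j-1} := N · v_j for j = 3, …, 2.

Pick v_3 = (1, 0, 0)ᵀ.
Then v_2 = N · v_3 = (2, -1, -3)ᵀ.
Then v_1 = N · v_2 = (1, 0, -1)ᵀ.

Sanity check: (A − (-5)·I) v_1 = (0, 0, 0)ᵀ = 0. ✓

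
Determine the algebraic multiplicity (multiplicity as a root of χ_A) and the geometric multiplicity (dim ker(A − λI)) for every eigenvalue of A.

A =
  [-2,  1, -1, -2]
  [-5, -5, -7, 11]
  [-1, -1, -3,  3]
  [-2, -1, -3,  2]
λ = -2: alg = 4, geom = 2

Step 1 — factor the characteristic polynomial to read off the algebraic multiplicities:
  χ_A(x) = (x + 2)^4

Step 2 — compute geometric multiplicities via the rank-nullity identity g(λ) = n − rank(A − λI):
  rank(A − (-2)·I) = 2, so dim ker(A − (-2)·I) = n − 2 = 2

Summary:
  λ = -2: algebraic multiplicity = 4, geometric multiplicity = 2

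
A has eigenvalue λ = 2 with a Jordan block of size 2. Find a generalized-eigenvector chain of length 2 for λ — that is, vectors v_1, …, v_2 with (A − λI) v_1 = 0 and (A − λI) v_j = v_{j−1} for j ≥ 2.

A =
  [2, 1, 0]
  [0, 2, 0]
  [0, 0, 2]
A Jordan chain for λ = 2 of length 2:
v_1 = (1, 0, 0)ᵀ
v_2 = (0, 1, 0)ᵀ

Let N = A − (2)·I. We want v_2 with N^2 v_2 = 0 but N^1 v_2 ≠ 0; then v_{j-1} := N · v_j for j = 2, …, 2.

Pick v_2 = (0, 1, 0)ᵀ.
Then v_1 = N · v_2 = (1, 0, 0)ᵀ.

Sanity check: (A − (2)·I) v_1 = (0, 0, 0)ᵀ = 0. ✓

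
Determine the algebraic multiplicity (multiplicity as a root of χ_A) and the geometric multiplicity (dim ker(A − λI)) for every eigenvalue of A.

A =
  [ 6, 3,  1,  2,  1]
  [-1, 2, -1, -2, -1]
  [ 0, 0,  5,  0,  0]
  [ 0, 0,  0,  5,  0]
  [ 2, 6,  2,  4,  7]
λ = 5: alg = 5, geom = 4

Step 1 — factor the characteristic polynomial to read off the algebraic multiplicities:
  χ_A(x) = (x - 5)^5

Step 2 — compute geometric multiplicities via the rank-nullity identity g(λ) = n − rank(A − λI):
  rank(A − (5)·I) = 1, so dim ker(A − (5)·I) = n − 1 = 4

Summary:
  λ = 5: algebraic multiplicity = 5, geometric multiplicity = 4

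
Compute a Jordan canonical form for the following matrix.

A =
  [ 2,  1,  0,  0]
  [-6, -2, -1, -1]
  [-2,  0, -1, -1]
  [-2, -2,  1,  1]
J_3(0) ⊕ J_1(0)

The characteristic polynomial is
  det(x·I − A) = x^4

Eigenvalues and multiplicities (the geometric multiplicity of λ is n − rank(A − λI), which equals the number of Jordan blocks for λ):
  λ = 0: algebraic multiplicity = 4, geometric multiplicity = 2

Determining the block sizes for each eigenvalue:
  λ = 0: with am = 4 and gm = 2, the partition is not yet determined (e.g. several partitions of 4 into 2 parts exist). Let N = A − (0)·I. Computing rank(N^1) = 2, rank(N^2) = 1, rank(N^3) = 0; the number of blocks of size ≥ j is rank(N^{j−1}) − rank(N^j), giving [2, 1, 1]. So we have 1 block(s) of size 3, 1 block(s) of size 1 → block sizes [3, 1]

Assembling the blocks gives a Jordan form
J =
  [0, 1, 0, 0]
  [0, 0, 1, 0]
  [0, 0, 0, 0]
  [0, 0, 0, 0]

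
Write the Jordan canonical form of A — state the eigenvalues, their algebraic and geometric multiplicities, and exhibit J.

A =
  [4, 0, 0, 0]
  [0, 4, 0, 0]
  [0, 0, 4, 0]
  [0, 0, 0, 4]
J_1(4) ⊕ J_1(4) ⊕ J_1(4) ⊕ J_1(4)

The characteristic polynomial is
  det(x·I − A) = x^4 - 16*x^3 + 96*x^2 - 256*x + 256 = (x - 4)^4

Eigenvalues and multiplicities (the geometric multiplicity of λ is n − rank(A − λI), which equals the number of Jordan blocks for λ):
  λ = 4: algebraic multiplicity = 4, geometric multiplicity = 4

Determining the block sizes for each eigenvalue:
  λ = 4: gm = am = 4, so every block has size 1 → block sizes [1, 1, 1, 1]

Assembling the blocks gives a Jordan form
J =
  [4, 0, 0, 0]
  [0, 4, 0, 0]
  [0, 0, 4, 0]
  [0, 0, 0, 4]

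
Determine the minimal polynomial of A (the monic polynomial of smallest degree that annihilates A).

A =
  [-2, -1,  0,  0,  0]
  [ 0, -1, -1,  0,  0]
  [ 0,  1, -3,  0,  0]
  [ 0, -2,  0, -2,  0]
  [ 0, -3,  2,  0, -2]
x^3 + 6*x^2 + 12*x + 8

The characteristic polynomial is χ_A(x) = (x + 2)^5, so the eigenvalues are known. The minimal polynomial is
  m_A(x) = Π_λ (x − λ)^{k_λ}
where k_λ is the size of the *largest* Jordan block for λ (equivalently, the smallest k with (A − λI)^k v = 0 for every generalised eigenvector v of λ).

  λ = -2: largest Jordan block has size 3, contributing (x + 2)^3

So m_A(x) = (x + 2)^3 = x^3 + 6*x^2 + 12*x + 8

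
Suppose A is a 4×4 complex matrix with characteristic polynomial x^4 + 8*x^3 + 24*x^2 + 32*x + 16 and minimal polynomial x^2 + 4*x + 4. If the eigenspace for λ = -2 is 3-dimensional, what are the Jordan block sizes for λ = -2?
Block sizes for λ = -2: [2, 1, 1]

Step 1 — from the characteristic polynomial, algebraic multiplicity of λ = -2 is 4. From dim ker(A − (-2)·I) = 3, there are exactly 3 Jordan blocks for λ = -2.
Step 2 — from the minimal polynomial, the factor (x + 2)^2 tells us the largest block for λ = -2 has size 2.
Step 3 — with total size 4, 3 blocks, and largest block 2, the block sizes (in nonincreasing order) are [2, 1, 1].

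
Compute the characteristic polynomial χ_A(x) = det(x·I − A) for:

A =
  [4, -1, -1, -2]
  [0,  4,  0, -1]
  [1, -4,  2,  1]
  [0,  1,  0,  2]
x^4 - 12*x^3 + 54*x^2 - 108*x + 81

Expanding det(x·I − A) (e.g. by cofactor expansion or by noting that A is similar to its Jordan form J, which has the same characteristic polynomial as A) gives
  χ_A(x) = x^4 - 12*x^3 + 54*x^2 - 108*x + 81
which factors as (x - 3)^4. The eigenvalues (with algebraic multiplicities) are λ = 3 with multiplicity 4.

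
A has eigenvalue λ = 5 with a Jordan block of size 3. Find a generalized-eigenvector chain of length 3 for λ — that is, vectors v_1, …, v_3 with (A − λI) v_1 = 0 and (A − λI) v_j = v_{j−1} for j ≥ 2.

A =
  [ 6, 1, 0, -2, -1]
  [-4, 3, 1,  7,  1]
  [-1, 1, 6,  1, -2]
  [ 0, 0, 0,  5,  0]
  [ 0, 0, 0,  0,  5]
A Jordan chain for λ = 5 of length 3:
v_1 = (-3, 3, -6, 0, 0)ᵀ
v_2 = (1, -4, -1, 0, 0)ᵀ
v_3 = (1, 0, 0, 0, 0)ᵀ

Let N = A − (5)·I. We want v_3 with N^3 v_3 = 0 but N^2 v_3 ≠ 0; then v_{j-1} := N · v_j for j = 3, …, 2.

Pick v_3 = (1, 0, 0, 0, 0)ᵀ.
Then v_2 = N · v_3 = (1, -4, -1, 0, 0)ᵀ.
Then v_1 = N · v_2 = (-3, 3, -6, 0, 0)ᵀ.

Sanity check: (A − (5)·I) v_1 = (0, 0, 0, 0, 0)ᵀ = 0. ✓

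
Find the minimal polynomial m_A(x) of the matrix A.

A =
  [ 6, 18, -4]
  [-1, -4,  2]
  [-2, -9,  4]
x^3 - 6*x^2 + 12*x - 8

The characteristic polynomial is χ_A(x) = (x - 2)^3, so the eigenvalues are known. The minimal polynomial is
  m_A(x) = Π_λ (x − λ)^{k_λ}
where k_λ is the size of the *largest* Jordan block for λ (equivalently, the smallest k with (A − λI)^k v = 0 for every generalised eigenvector v of λ).

  λ = 2: largest Jordan block has size 3, contributing (x − 2)^3

So m_A(x) = (x - 2)^3 = x^3 - 6*x^2 + 12*x - 8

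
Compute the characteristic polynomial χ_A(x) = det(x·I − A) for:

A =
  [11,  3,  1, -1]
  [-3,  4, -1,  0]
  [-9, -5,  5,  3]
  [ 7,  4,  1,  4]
x^4 - 24*x^3 + 216*x^2 - 864*x + 1296

Expanding det(x·I − A) (e.g. by cofactor expansion or by noting that A is similar to its Jordan form J, which has the same characteristic polynomial as A) gives
  χ_A(x) = x^4 - 24*x^3 + 216*x^2 - 864*x + 1296
which factors as (x - 6)^4. The eigenvalues (with algebraic multiplicities) are λ = 6 with multiplicity 4.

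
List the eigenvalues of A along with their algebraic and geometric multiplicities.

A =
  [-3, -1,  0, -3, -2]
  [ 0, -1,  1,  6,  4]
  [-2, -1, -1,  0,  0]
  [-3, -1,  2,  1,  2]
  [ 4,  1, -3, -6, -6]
λ = -2: alg = 5, geom = 3

Step 1 — factor the characteristic polynomial to read off the algebraic multiplicities:
  χ_A(x) = (x + 2)^5

Step 2 — compute geometric multiplicities via the rank-nullity identity g(λ) = n − rank(A − λI):
  rank(A − (-2)·I) = 2, so dim ker(A − (-2)·I) = n − 2 = 3

Summary:
  λ = -2: algebraic multiplicity = 5, geometric multiplicity = 3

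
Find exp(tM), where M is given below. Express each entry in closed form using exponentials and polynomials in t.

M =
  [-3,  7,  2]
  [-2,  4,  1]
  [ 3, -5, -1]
e^{tM} =
  [t^2/2 - 3*t + 1, -3*t^2/2 + 7*t, -t^2/2 + 2*t]
  [t^2/2 - 2*t, -3*t^2/2 + 4*t + 1, -t^2/2 + t]
  [-t^2 + 3*t, 3*t^2 - 5*t, t^2 - t + 1]

Strategy: write M = P · J · P⁻¹ where J is a Jordan canonical form, so e^{tM} = P · e^{tJ} · P⁻¹, and e^{tJ} can be computed block-by-block.

M has Jordan form
J =
  [0, 1, 0]
  [0, 0, 1]
  [0, 0, 0]
(up to reordering of blocks).

Per-block formulas:
  For a 3×3 Jordan block J_3(0): exp(t · J_3(0)) = e^(0t)·(I + t·N + (t^2/2)·N^2), where N is the 3×3 nilpotent shift.

After assembling e^{tJ} and conjugating by P, we get:

e^{tM} =
  [t^2/2 - 3*t + 1, -3*t^2/2 + 7*t, -t^2/2 + 2*t]
  [t^2/2 - 2*t, -3*t^2/2 + 4*t + 1, -t^2/2 + t]
  [-t^2 + 3*t, 3*t^2 - 5*t, t^2 - t + 1]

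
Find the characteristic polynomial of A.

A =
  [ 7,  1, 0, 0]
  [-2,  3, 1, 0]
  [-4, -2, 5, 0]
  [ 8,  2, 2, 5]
x^4 - 20*x^3 + 150*x^2 - 500*x + 625

Expanding det(x·I − A) (e.g. by cofactor expansion or by noting that A is similar to its Jordan form J, which has the same characteristic polynomial as A) gives
  χ_A(x) = x^4 - 20*x^3 + 150*x^2 - 500*x + 625
which factors as (x - 5)^4. The eigenvalues (with algebraic multiplicities) are λ = 5 with multiplicity 4.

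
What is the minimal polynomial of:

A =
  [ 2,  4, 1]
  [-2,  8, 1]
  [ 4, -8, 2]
x^2 - 8*x + 16

The characteristic polynomial is χ_A(x) = (x - 4)^3, so the eigenvalues are known. The minimal polynomial is
  m_A(x) = Π_λ (x − λ)^{k_λ}
where k_λ is the size of the *largest* Jordan block for λ (equivalently, the smallest k with (A − λI)^k v = 0 for every generalised eigenvector v of λ).

  λ = 4: largest Jordan block has size 2, contributing (x − 4)^2

So m_A(x) = (x - 4)^2 = x^2 - 8*x + 16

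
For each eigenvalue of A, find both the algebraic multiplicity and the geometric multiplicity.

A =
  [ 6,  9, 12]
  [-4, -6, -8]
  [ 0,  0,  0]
λ = 0: alg = 3, geom = 2

Step 1 — factor the characteristic polynomial to read off the algebraic multiplicities:
  χ_A(x) = x^3

Step 2 — compute geometric multiplicities via the rank-nullity identity g(λ) = n − rank(A − λI):
  rank(A − (0)·I) = 1, so dim ker(A − (0)·I) = n − 1 = 2

Summary:
  λ = 0: algebraic multiplicity = 3, geometric multiplicity = 2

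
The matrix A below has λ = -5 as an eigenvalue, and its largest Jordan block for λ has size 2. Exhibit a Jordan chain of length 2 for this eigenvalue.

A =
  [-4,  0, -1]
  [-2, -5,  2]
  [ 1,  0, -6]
A Jordan chain for λ = -5 of length 2:
v_1 = (1, -2, 1)ᵀ
v_2 = (1, 0, 0)ᵀ

Let N = A − (-5)·I. We want v_2 with N^2 v_2 = 0 but N^1 v_2 ≠ 0; then v_{j-1} := N · v_j for j = 2, …, 2.

Pick v_2 = (1, 0, 0)ᵀ.
Then v_1 = N · v_2 = (1, -2, 1)ᵀ.

Sanity check: (A − (-5)·I) v_1 = (0, 0, 0)ᵀ = 0. ✓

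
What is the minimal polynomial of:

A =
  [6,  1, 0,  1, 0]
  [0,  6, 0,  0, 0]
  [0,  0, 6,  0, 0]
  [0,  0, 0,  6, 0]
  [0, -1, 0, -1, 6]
x^2 - 12*x + 36

The characteristic polynomial is χ_A(x) = (x - 6)^5, so the eigenvalues are known. The minimal polynomial is
  m_A(x) = Π_λ (x − λ)^{k_λ}
where k_λ is the size of the *largest* Jordan block for λ (equivalently, the smallest k with (A − λI)^k v = 0 for every generalised eigenvector v of λ).

  λ = 6: largest Jordan block has size 2, contributing (x − 6)^2

So m_A(x) = (x - 6)^2 = x^2 - 12*x + 36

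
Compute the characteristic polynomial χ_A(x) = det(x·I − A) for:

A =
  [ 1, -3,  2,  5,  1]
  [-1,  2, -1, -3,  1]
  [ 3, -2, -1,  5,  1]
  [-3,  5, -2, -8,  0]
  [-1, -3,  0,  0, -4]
x^5 + 10*x^4 + 40*x^3 + 80*x^2 + 80*x + 32

Expanding det(x·I − A) (e.g. by cofactor expansion or by noting that A is similar to its Jordan form J, which has the same characteristic polynomial as A) gives
  χ_A(x) = x^5 + 10*x^4 + 40*x^3 + 80*x^2 + 80*x + 32
which factors as (x + 2)^5. The eigenvalues (with algebraic multiplicities) are λ = -2 with multiplicity 5.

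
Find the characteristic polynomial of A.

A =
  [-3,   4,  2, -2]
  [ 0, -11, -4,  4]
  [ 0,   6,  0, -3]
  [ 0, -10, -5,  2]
x^4 + 12*x^3 + 54*x^2 + 108*x + 81

Expanding det(x·I − A) (e.g. by cofactor expansion or by noting that A is similar to its Jordan form J, which has the same characteristic polynomial as A) gives
  χ_A(x) = x^4 + 12*x^3 + 54*x^2 + 108*x + 81
which factors as (x + 3)^4. The eigenvalues (with algebraic multiplicities) are λ = -3 with multiplicity 4.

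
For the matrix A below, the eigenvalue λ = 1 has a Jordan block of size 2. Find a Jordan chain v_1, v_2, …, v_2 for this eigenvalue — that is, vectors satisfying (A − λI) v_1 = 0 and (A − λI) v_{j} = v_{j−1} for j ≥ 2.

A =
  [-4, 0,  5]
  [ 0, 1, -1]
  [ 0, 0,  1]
A Jordan chain for λ = 1 of length 2:
v_1 = (0, -1, 0)ᵀ
v_2 = (1, 0, 1)ᵀ

Let N = A − (1)·I. We want v_2 with N^2 v_2 = 0 but N^1 v_2 ≠ 0; then v_{j-1} := N · v_j for j = 2, …, 2.

Pick v_2 = (1, 0, 1)ᵀ.
Then v_1 = N · v_2 = (0, -1, 0)ᵀ.

Sanity check: (A − (1)·I) v_1 = (0, 0, 0)ᵀ = 0. ✓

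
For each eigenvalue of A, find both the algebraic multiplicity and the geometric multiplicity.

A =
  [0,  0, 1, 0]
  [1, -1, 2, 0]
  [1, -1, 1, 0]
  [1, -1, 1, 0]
λ = 0: alg = 4, geom = 2

Step 1 — factor the characteristic polynomial to read off the algebraic multiplicities:
  χ_A(x) = x^4

Step 2 — compute geometric multiplicities via the rank-nullity identity g(λ) = n − rank(A − λI):
  rank(A − (0)·I) = 2, so dim ker(A − (0)·I) = n − 2 = 2

Summary:
  λ = 0: algebraic multiplicity = 4, geometric multiplicity = 2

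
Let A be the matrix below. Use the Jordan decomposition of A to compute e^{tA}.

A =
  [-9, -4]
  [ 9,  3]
e^{tA} =
  [-6*t*exp(-3*t) + exp(-3*t), -4*t*exp(-3*t)]
  [9*t*exp(-3*t), 6*t*exp(-3*t) + exp(-3*t)]

Strategy: write A = P · J · P⁻¹ where J is a Jordan canonical form, so e^{tA} = P · e^{tJ} · P⁻¹, and e^{tJ} can be computed block-by-block.

A has Jordan form
J =
  [-3,  1]
  [ 0, -3]
(up to reordering of blocks).

Per-block formulas:
  For a 2×2 Jordan block J_2(-3): exp(t · J_2(-3)) = e^(-3t)·(I + t·N), where N is the 2×2 nilpotent shift.

After assembling e^{tJ} and conjugating by P, we get:

e^{tA} =
  [-6*t*exp(-3*t) + exp(-3*t), -4*t*exp(-3*t)]
  [9*t*exp(-3*t), 6*t*exp(-3*t) + exp(-3*t)]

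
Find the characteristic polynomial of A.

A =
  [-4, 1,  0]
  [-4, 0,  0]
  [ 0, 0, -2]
x^3 + 6*x^2 + 12*x + 8

Expanding det(x·I − A) (e.g. by cofactor expansion or by noting that A is similar to its Jordan form J, which has the same characteristic polynomial as A) gives
  χ_A(x) = x^3 + 6*x^2 + 12*x + 8
which factors as (x + 2)^3. The eigenvalues (with algebraic multiplicities) are λ = -2 with multiplicity 3.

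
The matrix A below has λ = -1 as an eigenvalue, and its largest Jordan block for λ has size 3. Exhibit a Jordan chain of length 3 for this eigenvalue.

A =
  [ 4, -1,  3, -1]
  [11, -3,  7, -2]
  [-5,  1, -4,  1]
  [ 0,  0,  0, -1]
A Jordan chain for λ = -1 of length 3:
v_1 = (-1, -2, 1, 0)ᵀ
v_2 = (5, 11, -5, 0)ᵀ
v_3 = (1, 0, 0, 0)ᵀ

Let N = A − (-1)·I. We want v_3 with N^3 v_3 = 0 but N^2 v_3 ≠ 0; then v_{j-1} := N · v_j for j = 3, …, 2.

Pick v_3 = (1, 0, 0, 0)ᵀ.
Then v_2 = N · v_3 = (5, 11, -5, 0)ᵀ.
Then v_1 = N · v_2 = (-1, -2, 1, 0)ᵀ.

Sanity check: (A − (-1)·I) v_1 = (0, 0, 0, 0)ᵀ = 0. ✓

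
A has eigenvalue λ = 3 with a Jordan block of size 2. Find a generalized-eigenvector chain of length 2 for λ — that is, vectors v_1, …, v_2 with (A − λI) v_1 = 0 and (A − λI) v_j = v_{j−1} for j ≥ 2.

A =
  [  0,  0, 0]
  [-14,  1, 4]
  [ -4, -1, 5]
A Jordan chain for λ = 3 of length 2:
v_1 = (0, -2, -1)ᵀ
v_2 = (0, 1, 0)ᵀ

Let N = A − (3)·I. We want v_2 with N^2 v_2 = 0 but N^1 v_2 ≠ 0; then v_{j-1} := N · v_j for j = 2, …, 2.

Pick v_2 = (0, 1, 0)ᵀ.
Then v_1 = N · v_2 = (0, -2, -1)ᵀ.

Sanity check: (A − (3)·I) v_1 = (0, 0, 0)ᵀ = 0. ✓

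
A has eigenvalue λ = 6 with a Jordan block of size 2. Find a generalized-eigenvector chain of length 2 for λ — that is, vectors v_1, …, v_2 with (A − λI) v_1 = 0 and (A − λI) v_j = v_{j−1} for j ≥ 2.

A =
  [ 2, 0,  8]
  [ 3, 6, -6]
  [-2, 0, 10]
A Jordan chain for λ = 6 of length 2:
v_1 = (-4, 3, -2)ᵀ
v_2 = (1, 0, 0)ᵀ

Let N = A − (6)·I. We want v_2 with N^2 v_2 = 0 but N^1 v_2 ≠ 0; then v_{j-1} := N · v_j for j = 2, …, 2.

Pick v_2 = (1, 0, 0)ᵀ.
Then v_1 = N · v_2 = (-4, 3, -2)ᵀ.

Sanity check: (A − (6)·I) v_1 = (0, 0, 0)ᵀ = 0. ✓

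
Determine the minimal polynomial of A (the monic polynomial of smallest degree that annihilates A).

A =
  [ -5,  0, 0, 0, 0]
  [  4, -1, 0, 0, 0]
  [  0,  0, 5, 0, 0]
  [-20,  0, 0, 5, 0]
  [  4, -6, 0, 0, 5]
x^3 + x^2 - 25*x - 25

The characteristic polynomial is χ_A(x) = (x - 5)^3*(x + 1)*(x + 5), so the eigenvalues are known. The minimal polynomial is
  m_A(x) = Π_λ (x − λ)^{k_λ}
where k_λ is the size of the *largest* Jordan block for λ (equivalently, the smallest k with (A − λI)^k v = 0 for every generalised eigenvector v of λ).

  λ = -5: largest Jordan block has size 1, contributing (x + 5)
  λ = -1: largest Jordan block has size 1, contributing (x + 1)
  λ = 5: largest Jordan block has size 1, contributing (x − 5)

So m_A(x) = (x - 5)*(x + 1)*(x + 5) = x^3 + x^2 - 25*x - 25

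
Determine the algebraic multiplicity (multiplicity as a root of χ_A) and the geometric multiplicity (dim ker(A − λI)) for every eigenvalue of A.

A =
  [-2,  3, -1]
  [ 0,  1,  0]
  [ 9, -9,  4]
λ = 1: alg = 3, geom = 2

Step 1 — factor the characteristic polynomial to read off the algebraic multiplicities:
  χ_A(x) = (x - 1)^3

Step 2 — compute geometric multiplicities via the rank-nullity identity g(λ) = n − rank(A − λI):
  rank(A − (1)·I) = 1, so dim ker(A − (1)·I) = n − 1 = 2

Summary:
  λ = 1: algebraic multiplicity = 3, geometric multiplicity = 2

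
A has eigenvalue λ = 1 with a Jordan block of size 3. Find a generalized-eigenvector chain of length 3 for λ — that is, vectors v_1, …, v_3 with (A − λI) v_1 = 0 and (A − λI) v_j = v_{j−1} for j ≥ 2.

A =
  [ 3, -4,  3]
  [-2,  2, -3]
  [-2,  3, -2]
A Jordan chain for λ = 1 of length 3:
v_1 = (6, 0, -4)ᵀ
v_2 = (2, -2, -2)ᵀ
v_3 = (1, 0, 0)ᵀ

Let N = A − (1)·I. We want v_3 with N^3 v_3 = 0 but N^2 v_3 ≠ 0; then v_{j-1} := N · v_j for j = 3, …, 2.

Pick v_3 = (1, 0, 0)ᵀ.
Then v_2 = N · v_3 = (2, -2, -2)ᵀ.
Then v_1 = N · v_2 = (6, 0, -4)ᵀ.

Sanity check: (A − (1)·I) v_1 = (0, 0, 0)ᵀ = 0. ✓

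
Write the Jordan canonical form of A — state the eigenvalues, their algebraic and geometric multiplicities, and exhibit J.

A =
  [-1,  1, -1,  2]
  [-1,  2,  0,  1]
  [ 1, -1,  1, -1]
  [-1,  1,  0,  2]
J_3(1) ⊕ J_1(1)

The characteristic polynomial is
  det(x·I − A) = x^4 - 4*x^3 + 6*x^2 - 4*x + 1 = (x - 1)^4

Eigenvalues and multiplicities (the geometric multiplicity of λ is n − rank(A − λI), which equals the number of Jordan blocks for λ):
  λ = 1: algebraic multiplicity = 4, geometric multiplicity = 2

Determining the block sizes for each eigenvalue:
  λ = 1: with am = 4 and gm = 2, the partition is not yet determined (e.g. several partitions of 4 into 2 parts exist). Let N = A − (1)·I. Computing rank(N^1) = 2, rank(N^2) = 1, rank(N^3) = 0; the number of blocks of size ≥ j is rank(N^{j−1}) − rank(N^j), giving [2, 1, 1]. So we have 1 block(s) of size 3, 1 block(s) of size 1 → block sizes [3, 1]

Assembling the blocks gives a Jordan form
J =
  [1, 1, 0, 0]
  [0, 1, 1, 0]
  [0, 0, 1, 0]
  [0, 0, 0, 1]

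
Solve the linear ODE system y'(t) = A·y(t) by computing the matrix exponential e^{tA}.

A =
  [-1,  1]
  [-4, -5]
e^{tA} =
  [2*t*exp(-3*t) + exp(-3*t), t*exp(-3*t)]
  [-4*t*exp(-3*t), -2*t*exp(-3*t) + exp(-3*t)]

Strategy: write A = P · J · P⁻¹ where J is a Jordan canonical form, so e^{tA} = P · e^{tJ} · P⁻¹, and e^{tJ} can be computed block-by-block.

A has Jordan form
J =
  [-3,  1]
  [ 0, -3]
(up to reordering of blocks).

Per-block formulas:
  For a 2×2 Jordan block J_2(-3): exp(t · J_2(-3)) = e^(-3t)·(I + t·N), where N is the 2×2 nilpotent shift.

After assembling e^{tJ} and conjugating by P, we get:

e^{tA} =
  [2*t*exp(-3*t) + exp(-3*t), t*exp(-3*t)]
  [-4*t*exp(-3*t), -2*t*exp(-3*t) + exp(-3*t)]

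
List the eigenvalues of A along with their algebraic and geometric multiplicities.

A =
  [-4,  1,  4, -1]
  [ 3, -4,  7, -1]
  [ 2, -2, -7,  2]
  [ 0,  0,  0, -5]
λ = -5: alg = 4, geom = 2

Step 1 — factor the characteristic polynomial to read off the algebraic multiplicities:
  χ_A(x) = (x + 5)^4

Step 2 — compute geometric multiplicities via the rank-nullity identity g(λ) = n − rank(A − λI):
  rank(A − (-5)·I) = 2, so dim ker(A − (-5)·I) = n − 2 = 2

Summary:
  λ = -5: algebraic multiplicity = 4, geometric multiplicity = 2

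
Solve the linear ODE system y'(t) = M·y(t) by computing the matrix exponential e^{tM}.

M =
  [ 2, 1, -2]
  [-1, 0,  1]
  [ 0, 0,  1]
e^{tM} =
  [t*exp(t) + exp(t), t*exp(t), -t^2*exp(t)/2 - 2*t*exp(t)]
  [-t*exp(t), -t*exp(t) + exp(t), t^2*exp(t)/2 + t*exp(t)]
  [0, 0, exp(t)]

Strategy: write M = P · J · P⁻¹ where J is a Jordan canonical form, so e^{tM} = P · e^{tJ} · P⁻¹, and e^{tJ} can be computed block-by-block.

M has Jordan form
J =
  [1, 1, 0]
  [0, 1, 1]
  [0, 0, 1]
(up to reordering of blocks).

Per-block formulas:
  For a 3×3 Jordan block J_3(1): exp(t · J_3(1)) = e^(1t)·(I + t·N + (t^2/2)·N^2), where N is the 3×3 nilpotent shift.

After assembling e^{tJ} and conjugating by P, we get:

e^{tM} =
  [t*exp(t) + exp(t), t*exp(t), -t^2*exp(t)/2 - 2*t*exp(t)]
  [-t*exp(t), -t*exp(t) + exp(t), t^2*exp(t)/2 + t*exp(t)]
  [0, 0, exp(t)]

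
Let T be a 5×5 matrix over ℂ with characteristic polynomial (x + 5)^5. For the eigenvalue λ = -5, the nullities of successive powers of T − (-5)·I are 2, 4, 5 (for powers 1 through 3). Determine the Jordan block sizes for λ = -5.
Block sizes for λ = -5: [3, 2]

From the dimensions of kernels of powers, the number of Jordan blocks of size at least j is d_j − d_{j−1} where d_j = dim ker(N^j) (with d_0 = 0). Computing the differences gives [2, 2, 1].
The number of blocks of size exactly k is (#blocks of size ≥ k) − (#blocks of size ≥ k + 1), so the partition is: 1 block(s) of size 2, 1 block(s) of size 3.
In nonincreasing order the block sizes are [3, 2].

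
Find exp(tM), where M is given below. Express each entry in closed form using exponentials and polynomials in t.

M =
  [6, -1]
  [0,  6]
e^{tM} =
  [exp(6*t), -t*exp(6*t)]
  [0, exp(6*t)]

Strategy: write M = P · J · P⁻¹ where J is a Jordan canonical form, so e^{tM} = P · e^{tJ} · P⁻¹, and e^{tJ} can be computed block-by-block.

M has Jordan form
J =
  [6, 1]
  [0, 6]
(up to reordering of blocks).

Per-block formulas:
  For a 2×2 Jordan block J_2(6): exp(t · J_2(6)) = e^(6t)·(I + t·N), where N is the 2×2 nilpotent shift.

After assembling e^{tJ} and conjugating by P, we get:

e^{tM} =
  [exp(6*t), -t*exp(6*t)]
  [0, exp(6*t)]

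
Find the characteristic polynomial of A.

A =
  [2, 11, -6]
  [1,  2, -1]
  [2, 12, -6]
x^3 + 2*x^2 - 7*x + 4

Expanding det(x·I − A) (e.g. by cofactor expansion or by noting that A is similar to its Jordan form J, which has the same characteristic polynomial as A) gives
  χ_A(x) = x^3 + 2*x^2 - 7*x + 4
which factors as (x - 1)^2*(x + 4). The eigenvalues (with algebraic multiplicities) are λ = -4 with multiplicity 1, λ = 1 with multiplicity 2.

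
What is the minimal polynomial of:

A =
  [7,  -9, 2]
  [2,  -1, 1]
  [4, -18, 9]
x^3 - 15*x^2 + 75*x - 125

The characteristic polynomial is χ_A(x) = (x - 5)^3, so the eigenvalues are known. The minimal polynomial is
  m_A(x) = Π_λ (x − λ)^{k_λ}
where k_λ is the size of the *largest* Jordan block for λ (equivalently, the smallest k with (A − λI)^k v = 0 for every generalised eigenvector v of λ).

  λ = 5: largest Jordan block has size 3, contributing (x − 5)^3

So m_A(x) = (x - 5)^3 = x^3 - 15*x^2 + 75*x - 125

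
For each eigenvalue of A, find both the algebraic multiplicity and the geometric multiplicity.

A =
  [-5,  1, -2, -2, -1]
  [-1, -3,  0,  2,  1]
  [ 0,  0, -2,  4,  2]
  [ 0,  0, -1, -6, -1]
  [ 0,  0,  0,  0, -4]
λ = -4: alg = 5, geom = 3

Step 1 — factor the characteristic polynomial to read off the algebraic multiplicities:
  χ_A(x) = (x + 4)^5

Step 2 — compute geometric multiplicities via the rank-nullity identity g(λ) = n − rank(A − λI):
  rank(A − (-4)·I) = 2, so dim ker(A − (-4)·I) = n − 2 = 3

Summary:
  λ = -4: algebraic multiplicity = 5, geometric multiplicity = 3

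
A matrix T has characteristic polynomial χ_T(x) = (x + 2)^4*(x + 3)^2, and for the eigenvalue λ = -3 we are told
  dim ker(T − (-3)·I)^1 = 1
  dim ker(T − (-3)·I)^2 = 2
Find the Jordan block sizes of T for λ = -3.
Block sizes for λ = -3: [2]

From the dimensions of kernels of powers, the number of Jordan blocks of size at least j is d_j − d_{j−1} where d_j = dim ker(N^j) (with d_0 = 0). Computing the differences gives [1, 1].
The number of blocks of size exactly k is (#blocks of size ≥ k) − (#blocks of size ≥ k + 1), so the partition is: 1 block(s) of size 2.
In nonincreasing order the block sizes are [2].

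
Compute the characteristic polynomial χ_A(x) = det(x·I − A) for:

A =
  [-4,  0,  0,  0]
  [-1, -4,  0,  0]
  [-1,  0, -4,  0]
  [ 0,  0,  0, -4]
x^4 + 16*x^3 + 96*x^2 + 256*x + 256

Expanding det(x·I − A) (e.g. by cofactor expansion or by noting that A is similar to its Jordan form J, which has the same characteristic polynomial as A) gives
  χ_A(x) = x^4 + 16*x^3 + 96*x^2 + 256*x + 256
which factors as (x + 4)^4. The eigenvalues (with algebraic multiplicities) are λ = -4 with multiplicity 4.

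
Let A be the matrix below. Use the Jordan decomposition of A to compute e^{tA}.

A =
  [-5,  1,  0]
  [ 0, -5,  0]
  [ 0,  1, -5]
e^{tA} =
  [exp(-5*t), t*exp(-5*t), 0]
  [0, exp(-5*t), 0]
  [0, t*exp(-5*t), exp(-5*t)]

Strategy: write A = P · J · P⁻¹ where J is a Jordan canonical form, so e^{tA} = P · e^{tJ} · P⁻¹, and e^{tJ} can be computed block-by-block.

A has Jordan form
J =
  [-5,  1,  0]
  [ 0, -5,  0]
  [ 0,  0, -5]
(up to reordering of blocks).

Per-block formulas:
  For a 2×2 Jordan block J_2(-5): exp(t · J_2(-5)) = e^(-5t)·(I + t·N), where N is the 2×2 nilpotent shift.
  For a 1×1 block at λ = -5: exp(t · [-5]) = [e^(-5t)].

After assembling e^{tJ} and conjugating by P, we get:

e^{tA} =
  [exp(-5*t), t*exp(-5*t), 0]
  [0, exp(-5*t), 0]
  [0, t*exp(-5*t), exp(-5*t)]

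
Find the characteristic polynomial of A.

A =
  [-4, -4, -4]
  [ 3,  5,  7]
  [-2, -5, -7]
x^3 + 6*x^2 + 12*x + 8

Expanding det(x·I − A) (e.g. by cofactor expansion or by noting that A is similar to its Jordan form J, which has the same characteristic polynomial as A) gives
  χ_A(x) = x^3 + 6*x^2 + 12*x + 8
which factors as (x + 2)^3. The eigenvalues (with algebraic multiplicities) are λ = -2 with multiplicity 3.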